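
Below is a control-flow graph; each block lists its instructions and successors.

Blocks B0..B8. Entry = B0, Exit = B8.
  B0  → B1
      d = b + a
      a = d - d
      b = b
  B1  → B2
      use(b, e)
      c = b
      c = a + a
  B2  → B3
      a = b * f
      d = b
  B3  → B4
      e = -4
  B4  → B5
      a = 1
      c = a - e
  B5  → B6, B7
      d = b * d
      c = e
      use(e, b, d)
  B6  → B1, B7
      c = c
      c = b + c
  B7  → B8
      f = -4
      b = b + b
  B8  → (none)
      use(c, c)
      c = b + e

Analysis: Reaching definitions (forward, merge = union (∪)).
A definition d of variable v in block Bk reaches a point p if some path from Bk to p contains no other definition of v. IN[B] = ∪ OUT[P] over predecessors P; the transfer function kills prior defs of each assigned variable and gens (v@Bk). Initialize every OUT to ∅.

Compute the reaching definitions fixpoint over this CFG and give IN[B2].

Answer: {a@B0, a@B4, b@B0, c@B1, d@B0, d@B5, e@B3}

Derivation:
Per-block solution:
  B0: | IN={} | OUT={a@B0, b@B0, d@B0}
  B1: | IN={a@B0, a@B4, b@B0, c@B6, d@B0, d@B5, e@B3} | OUT={a@B0, a@B4, b@B0, c@B1, d@B0, d@B5, e@B3}
  B2: | IN={a@B0, a@B4, b@B0, c@B1, d@B0, d@B5, e@B3} | OUT={a@B2, b@B0, c@B1, d@B2, e@B3}
  B3: | IN={a@B2, b@B0, c@B1, d@B2, e@B3} | OUT={a@B2, b@B0, c@B1, d@B2, e@B3}
  B4: | IN={a@B2, b@B0, c@B1, d@B2, e@B3} | OUT={a@B4, b@B0, c@B4, d@B2, e@B3}
  B5: | IN={a@B4, b@B0, c@B4, d@B2, e@B3} | OUT={a@B4, b@B0, c@B5, d@B5, e@B3}
  B6: | IN={a@B4, b@B0, c@B5, d@B5, e@B3} | OUT={a@B4, b@B0, c@B6, d@B5, e@B3}
  B7: | IN={a@B4, b@B0, c@B5, c@B6, d@B5, e@B3} | OUT={a@B4, b@B7, c@B5, c@B6, d@B5, e@B3, f@B7}
  B8: | IN={a@B4, b@B7, c@B5, c@B6, d@B5, e@B3, f@B7} | OUT={a@B4, b@B7, c@B8, d@B5, e@B3, f@B7}

Merge at B2: IN[B2] = OUT[B1] = {a@B0, a@B4, b@B0, c@B1, d@B0, d@B5, e@B3}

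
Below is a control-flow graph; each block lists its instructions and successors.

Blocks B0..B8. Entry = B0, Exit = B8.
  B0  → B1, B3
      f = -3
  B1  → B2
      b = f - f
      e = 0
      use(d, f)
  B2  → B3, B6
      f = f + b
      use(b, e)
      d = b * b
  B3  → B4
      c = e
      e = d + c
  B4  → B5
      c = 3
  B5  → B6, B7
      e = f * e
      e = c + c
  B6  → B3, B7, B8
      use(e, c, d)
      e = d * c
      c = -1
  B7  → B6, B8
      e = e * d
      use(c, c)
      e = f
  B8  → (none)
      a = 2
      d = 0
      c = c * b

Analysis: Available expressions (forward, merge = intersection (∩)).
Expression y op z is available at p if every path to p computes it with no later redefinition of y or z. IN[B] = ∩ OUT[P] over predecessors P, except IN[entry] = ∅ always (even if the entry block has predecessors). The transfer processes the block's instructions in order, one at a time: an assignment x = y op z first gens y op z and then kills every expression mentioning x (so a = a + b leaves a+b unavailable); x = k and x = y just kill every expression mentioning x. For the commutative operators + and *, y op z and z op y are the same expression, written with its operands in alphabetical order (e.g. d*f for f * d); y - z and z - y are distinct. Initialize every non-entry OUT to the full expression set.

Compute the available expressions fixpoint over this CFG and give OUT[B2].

Per-block solution:
  B0: | IN={} | OUT={}
  B1: | IN={} | OUT={f-f}
  B2: | IN={f-f} | OUT={b*b}
  B3: | IN={} | OUT={c+d}
  B4: | IN={c+d} | OUT={}
  B5: | IN={} | OUT={c+c}
  B6: | IN={} | OUT={}
  B7: | IN={} | OUT={}
  B8: | IN={} | OUT={}

Merge at B2: IN[B2] = OUT[B1] = {f-f}
Applying B2's transfer function to that IN value gives OUT[B2] (row B2 above).

Answer: {b*b}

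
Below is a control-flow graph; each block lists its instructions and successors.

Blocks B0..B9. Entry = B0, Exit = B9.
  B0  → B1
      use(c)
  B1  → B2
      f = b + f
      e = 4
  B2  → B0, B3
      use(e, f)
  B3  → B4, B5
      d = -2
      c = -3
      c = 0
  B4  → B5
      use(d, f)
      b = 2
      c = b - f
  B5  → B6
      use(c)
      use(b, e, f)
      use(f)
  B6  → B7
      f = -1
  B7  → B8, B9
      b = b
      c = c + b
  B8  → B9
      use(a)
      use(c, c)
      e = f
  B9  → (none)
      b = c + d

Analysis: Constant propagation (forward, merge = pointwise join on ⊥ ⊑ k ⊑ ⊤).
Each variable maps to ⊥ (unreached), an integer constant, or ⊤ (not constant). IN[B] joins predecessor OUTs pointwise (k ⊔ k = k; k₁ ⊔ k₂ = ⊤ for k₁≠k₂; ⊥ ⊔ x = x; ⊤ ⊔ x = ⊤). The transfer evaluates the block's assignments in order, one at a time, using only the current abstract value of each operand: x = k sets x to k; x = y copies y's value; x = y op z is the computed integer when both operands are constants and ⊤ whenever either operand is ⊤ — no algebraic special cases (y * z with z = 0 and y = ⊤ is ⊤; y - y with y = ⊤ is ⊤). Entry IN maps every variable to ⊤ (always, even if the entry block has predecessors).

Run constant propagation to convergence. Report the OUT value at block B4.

Answer: {a: ⊤, b: 2, c: ⊤, d: -2, e: 4, f: ⊤}

Derivation:
Per-block solution:
  B0: | IN=(all ⊤) | OUT=(all ⊤)
  B1: | IN=(all ⊤) | OUT={e:4; rest ⊤}
  B2: | IN={e:4; rest ⊤} | OUT={e:4; rest ⊤}
  B3: | IN={e:4; rest ⊤} | OUT={c:0, d:-2, e:4; rest ⊤}
  B4: | IN={c:0, d:-2, e:4; rest ⊤} | OUT={b:2, d:-2, e:4; rest ⊤}
  B5: | IN={d:-2, e:4; rest ⊤} | OUT={d:-2, e:4; rest ⊤}
  B6: | IN={d:-2, e:4; rest ⊤} | OUT={d:-2, e:4, f:-1; rest ⊤}
  B7: | IN={d:-2, e:4, f:-1; rest ⊤} | OUT={d:-2, e:4, f:-1; rest ⊤}
  B8: | IN={d:-2, e:4, f:-1; rest ⊤} | OUT={d:-2, e:-1, f:-1; rest ⊤}
  B9: | IN={d:-2, f:-1; rest ⊤} | OUT={d:-2, f:-1; rest ⊤}

Merge at B4: IN[B4] = OUT[B3] = {a: ⊤, b: ⊤, c: 0, d: -2, e: 4, f: ⊤}
Applying B4's transfer function to that IN value gives OUT[B4] (row B4 above).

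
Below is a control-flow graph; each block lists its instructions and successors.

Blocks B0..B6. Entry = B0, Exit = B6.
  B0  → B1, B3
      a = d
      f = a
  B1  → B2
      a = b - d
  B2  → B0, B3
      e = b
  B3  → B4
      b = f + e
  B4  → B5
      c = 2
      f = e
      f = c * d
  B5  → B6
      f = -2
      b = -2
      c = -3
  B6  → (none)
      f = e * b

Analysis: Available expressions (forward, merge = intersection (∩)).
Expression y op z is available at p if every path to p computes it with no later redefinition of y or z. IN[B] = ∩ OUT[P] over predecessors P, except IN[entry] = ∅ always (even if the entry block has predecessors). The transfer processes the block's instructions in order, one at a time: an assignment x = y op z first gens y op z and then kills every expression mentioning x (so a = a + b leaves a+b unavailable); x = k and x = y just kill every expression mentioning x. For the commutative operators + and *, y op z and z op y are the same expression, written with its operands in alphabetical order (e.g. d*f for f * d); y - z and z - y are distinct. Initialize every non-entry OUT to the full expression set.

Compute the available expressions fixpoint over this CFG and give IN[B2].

Answer: {b-d}

Derivation:
Per-block solution:
  B0: | IN={} | OUT={}
  B1: | IN={} | OUT={b-d}
  B2: | IN={b-d} | OUT={b-d}
  B3: | IN={} | OUT={e+f}
  B4: | IN={e+f} | OUT={c*d}
  B5: | IN={c*d} | OUT={}
  B6: | IN={} | OUT={b*e}

Merge at B2: IN[B2] = OUT[B1] = {b-d}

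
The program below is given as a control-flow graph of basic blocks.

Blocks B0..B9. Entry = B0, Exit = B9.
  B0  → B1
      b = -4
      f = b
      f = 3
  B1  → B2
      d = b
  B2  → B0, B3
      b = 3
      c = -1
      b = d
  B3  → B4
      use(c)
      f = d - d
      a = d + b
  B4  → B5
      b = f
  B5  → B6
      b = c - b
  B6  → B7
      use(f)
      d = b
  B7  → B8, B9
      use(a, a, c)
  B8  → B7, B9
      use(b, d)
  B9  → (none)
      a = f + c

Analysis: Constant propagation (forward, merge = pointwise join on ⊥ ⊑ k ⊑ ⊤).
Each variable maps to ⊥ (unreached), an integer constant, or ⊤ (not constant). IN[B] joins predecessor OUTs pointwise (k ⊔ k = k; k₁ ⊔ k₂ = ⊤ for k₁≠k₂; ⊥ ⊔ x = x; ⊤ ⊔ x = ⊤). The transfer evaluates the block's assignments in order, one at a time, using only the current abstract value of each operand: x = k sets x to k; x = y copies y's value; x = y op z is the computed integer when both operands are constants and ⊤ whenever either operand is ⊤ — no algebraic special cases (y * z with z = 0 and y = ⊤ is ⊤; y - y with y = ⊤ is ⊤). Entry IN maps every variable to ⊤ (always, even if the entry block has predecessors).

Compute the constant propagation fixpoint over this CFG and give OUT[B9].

Answer: {a: -1, b: -1, c: -1, d: -1, e: ⊤, f: 0}

Derivation:
Per-block solution:
  B0: | IN=(all ⊤) | OUT={b:-4, f:3; rest ⊤}
  B1: | IN={b:-4, f:3; rest ⊤} | OUT={b:-4, d:-4, f:3; rest ⊤}
  B2: | IN={b:-4, d:-4, f:3; rest ⊤} | OUT={b:-4, c:-1, d:-4, f:3; rest ⊤}
  B3: | IN={b:-4, c:-1, d:-4, f:3; rest ⊤} | OUT={a:-8, b:-4, c:-1, d:-4, f:0; rest ⊤}
  B4: | IN={a:-8, b:-4, c:-1, d:-4, f:0; rest ⊤} | OUT={a:-8, b:0, c:-1, d:-4, f:0; rest ⊤}
  B5: | IN={a:-8, b:0, c:-1, d:-4, f:0; rest ⊤} | OUT={a:-8, b:-1, c:-1, d:-4, f:0; rest ⊤}
  B6: | IN={a:-8, b:-1, c:-1, d:-4, f:0; rest ⊤} | OUT={a:-8, b:-1, c:-1, d:-1, f:0; rest ⊤}
  B7: | IN={a:-8, b:-1, c:-1, d:-1, f:0; rest ⊤} | OUT={a:-8, b:-1, c:-1, d:-1, f:0; rest ⊤}
  B8: | IN={a:-8, b:-1, c:-1, d:-1, f:0; rest ⊤} | OUT={a:-8, b:-1, c:-1, d:-1, f:0; rest ⊤}
  B9: | IN={a:-8, b:-1, c:-1, d:-1, f:0; rest ⊤} | OUT={a:-1, b:-1, c:-1, d:-1, f:0; rest ⊤}

Merge at B9: IN[B9] = OUT[B7] ⊔ OUT[B8] = {a: -8, b: -1, c: -1, d: -1, e: ⊤, f: 0}
Applying B9's transfer function to that IN value gives OUT[B9] (row B9 above).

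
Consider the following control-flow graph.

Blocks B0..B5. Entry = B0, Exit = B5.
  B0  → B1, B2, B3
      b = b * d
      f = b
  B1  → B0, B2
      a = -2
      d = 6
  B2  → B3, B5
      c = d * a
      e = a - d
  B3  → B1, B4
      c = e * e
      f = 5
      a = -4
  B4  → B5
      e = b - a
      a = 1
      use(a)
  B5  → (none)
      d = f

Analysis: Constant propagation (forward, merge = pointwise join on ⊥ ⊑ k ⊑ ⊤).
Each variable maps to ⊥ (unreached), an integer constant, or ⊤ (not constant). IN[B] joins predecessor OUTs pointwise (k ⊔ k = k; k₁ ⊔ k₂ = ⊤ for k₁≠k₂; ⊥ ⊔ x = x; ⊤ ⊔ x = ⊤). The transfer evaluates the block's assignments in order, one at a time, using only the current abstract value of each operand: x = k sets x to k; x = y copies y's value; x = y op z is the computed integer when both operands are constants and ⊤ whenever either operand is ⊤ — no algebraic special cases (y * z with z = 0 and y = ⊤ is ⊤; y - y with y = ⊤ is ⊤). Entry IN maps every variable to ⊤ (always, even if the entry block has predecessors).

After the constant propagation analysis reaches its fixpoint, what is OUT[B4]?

Converged values:
  B0:  IN=(all ⊤)  OUT=(all ⊤)
  B1:  IN=(all ⊤)  OUT={a:-2, d:6; rest ⊤}
  B2:  IN=(all ⊤)  OUT=(all ⊤)
  B3:  IN=(all ⊤)  OUT={a:-4, f:5; rest ⊤}
  B4:  IN={a:-4, f:5; rest ⊤}  OUT={a:1, f:5; rest ⊤}
  B5:  IN=(all ⊤)  OUT=(all ⊤)

Merge at B4: IN[B4] = OUT[B3] = {a: -4, b: ⊤, c: ⊤, d: ⊤, e: ⊤, f: 5}
Applying B4's transfer function to that IN value gives OUT[B4] (row B4 above).

Answer: {a: 1, b: ⊤, c: ⊤, d: ⊤, e: ⊤, f: 5}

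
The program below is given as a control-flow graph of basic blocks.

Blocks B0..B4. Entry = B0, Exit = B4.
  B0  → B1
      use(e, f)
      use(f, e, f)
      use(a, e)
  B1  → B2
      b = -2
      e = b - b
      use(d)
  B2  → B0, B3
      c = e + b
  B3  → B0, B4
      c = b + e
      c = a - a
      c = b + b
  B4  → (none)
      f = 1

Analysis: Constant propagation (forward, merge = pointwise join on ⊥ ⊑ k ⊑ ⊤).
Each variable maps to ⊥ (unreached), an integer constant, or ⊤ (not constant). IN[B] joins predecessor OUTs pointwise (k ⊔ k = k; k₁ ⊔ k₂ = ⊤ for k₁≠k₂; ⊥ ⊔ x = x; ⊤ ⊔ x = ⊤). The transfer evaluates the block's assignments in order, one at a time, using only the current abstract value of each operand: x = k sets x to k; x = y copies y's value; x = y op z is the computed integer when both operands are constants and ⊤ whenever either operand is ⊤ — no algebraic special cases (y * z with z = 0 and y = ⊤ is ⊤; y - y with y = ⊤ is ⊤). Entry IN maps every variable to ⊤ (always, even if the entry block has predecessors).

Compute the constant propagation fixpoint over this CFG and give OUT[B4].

Answer: {a: ⊤, b: -2, c: -4, d: ⊤, e: 0, f: 1}

Trace:
Fixpoint table:
  B0: | IN=(all ⊤) | OUT=(all ⊤)
  B1: | IN=(all ⊤) | OUT={b:-2, e:0; rest ⊤}
  B2: | IN={b:-2, e:0; rest ⊤} | OUT={b:-2, c:-2, e:0; rest ⊤}
  B3: | IN={b:-2, c:-2, e:0; rest ⊤} | OUT={b:-2, c:-4, e:0; rest ⊤}
  B4: | IN={b:-2, c:-4, e:0; rest ⊤} | OUT={b:-2, c:-4, e:0, f:1; rest ⊤}

Merge at B4: IN[B4] = OUT[B3] = {a: ⊤, b: -2, c: -4, d: ⊤, e: 0, f: ⊤}
Applying B4's transfer function to that IN value gives OUT[B4] (row B4 above).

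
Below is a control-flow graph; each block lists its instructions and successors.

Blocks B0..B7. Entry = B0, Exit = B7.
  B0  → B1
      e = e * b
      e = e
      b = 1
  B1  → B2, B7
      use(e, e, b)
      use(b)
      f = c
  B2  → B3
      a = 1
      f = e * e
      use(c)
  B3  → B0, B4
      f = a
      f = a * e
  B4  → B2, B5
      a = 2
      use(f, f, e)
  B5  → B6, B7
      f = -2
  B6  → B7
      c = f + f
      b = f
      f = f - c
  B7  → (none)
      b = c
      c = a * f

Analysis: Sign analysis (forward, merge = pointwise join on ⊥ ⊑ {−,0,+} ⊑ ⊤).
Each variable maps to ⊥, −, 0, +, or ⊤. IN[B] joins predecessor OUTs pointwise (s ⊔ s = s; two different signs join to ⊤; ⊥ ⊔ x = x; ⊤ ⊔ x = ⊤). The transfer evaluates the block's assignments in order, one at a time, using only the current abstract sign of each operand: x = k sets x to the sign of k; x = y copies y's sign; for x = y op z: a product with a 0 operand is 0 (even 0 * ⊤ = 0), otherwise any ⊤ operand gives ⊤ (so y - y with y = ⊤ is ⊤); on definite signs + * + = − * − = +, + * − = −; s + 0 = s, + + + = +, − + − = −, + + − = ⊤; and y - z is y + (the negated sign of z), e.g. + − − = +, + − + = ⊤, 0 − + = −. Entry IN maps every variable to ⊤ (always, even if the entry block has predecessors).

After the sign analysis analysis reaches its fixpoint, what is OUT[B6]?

Answer: {a: +, b: -, c: -, d: ⊤, e: ⊤, f: ⊤}

Trace:
Fixpoint table:
  B0:  IN=(all ⊤)  OUT={b:+; rest ⊤}
  B1:  IN={b:+; rest ⊤}  OUT={b:+; rest ⊤}
  B2:  IN={b:+; rest ⊤}  OUT={a:+, b:+; rest ⊤}
  B3:  IN={a:+, b:+; rest ⊤}  OUT={a:+, b:+; rest ⊤}
  B4:  IN={a:+, b:+; rest ⊤}  OUT={a:+, b:+; rest ⊤}
  B5:  IN={a:+, b:+; rest ⊤}  OUT={a:+, b:+, f:-; rest ⊤}
  B6:  IN={a:+, b:+, f:-; rest ⊤}  OUT={a:+, b:-, c:-; rest ⊤}
  B7:  IN=(all ⊤)  OUT=(all ⊤)

Merge at B6: IN[B6] = OUT[B5] = {a: +, b: +, c: ⊤, d: ⊤, e: ⊤, f: -}
Applying B6's transfer function to that IN value gives OUT[B6] (row B6 above).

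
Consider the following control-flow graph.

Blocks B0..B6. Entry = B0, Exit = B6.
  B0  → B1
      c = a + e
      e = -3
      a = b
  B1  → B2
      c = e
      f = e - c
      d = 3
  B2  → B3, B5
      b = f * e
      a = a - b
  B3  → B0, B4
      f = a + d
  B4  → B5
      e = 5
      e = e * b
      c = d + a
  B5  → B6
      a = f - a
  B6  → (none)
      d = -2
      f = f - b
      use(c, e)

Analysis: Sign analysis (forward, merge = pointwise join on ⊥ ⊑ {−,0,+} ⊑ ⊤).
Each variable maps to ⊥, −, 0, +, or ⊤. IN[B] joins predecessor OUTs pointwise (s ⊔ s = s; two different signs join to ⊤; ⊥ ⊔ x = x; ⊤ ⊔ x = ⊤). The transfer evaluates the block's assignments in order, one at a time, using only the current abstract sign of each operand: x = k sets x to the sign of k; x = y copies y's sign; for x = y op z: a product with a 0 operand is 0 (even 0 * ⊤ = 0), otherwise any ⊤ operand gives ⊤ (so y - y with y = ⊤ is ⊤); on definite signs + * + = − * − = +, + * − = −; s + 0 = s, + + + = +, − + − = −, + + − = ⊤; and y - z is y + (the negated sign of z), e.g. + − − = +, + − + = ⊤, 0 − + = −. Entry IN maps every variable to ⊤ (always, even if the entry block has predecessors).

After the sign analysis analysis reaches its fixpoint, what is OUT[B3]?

Answer: {a: ⊤, b: ⊤, c: -, d: +, e: -, f: ⊤}

Working:
Converged values:
  B0:   IN=(all ⊤)   OUT={e:-; rest ⊤}
  B1:   IN={e:-; rest ⊤}   OUT={c:-, d:+, e:-; rest ⊤}
  B2:   IN={c:-, d:+, e:-; rest ⊤}   OUT={c:-, d:+, e:-; rest ⊤}
  B3:   IN={c:-, d:+, e:-; rest ⊤}   OUT={c:-, d:+, e:-; rest ⊤}
  B4:   IN={c:-, d:+, e:-; rest ⊤}   OUT={d:+; rest ⊤}
  B5:   IN={d:+; rest ⊤}   OUT={d:+; rest ⊤}
  B6:   IN={d:+; rest ⊤}   OUT={d:-; rest ⊤}

Merge at B3: IN[B3] = OUT[B2] = {a: ⊤, b: ⊤, c: -, d: +, e: -, f: ⊤}
Applying B3's transfer function to that IN value gives OUT[B3] (row B3 above).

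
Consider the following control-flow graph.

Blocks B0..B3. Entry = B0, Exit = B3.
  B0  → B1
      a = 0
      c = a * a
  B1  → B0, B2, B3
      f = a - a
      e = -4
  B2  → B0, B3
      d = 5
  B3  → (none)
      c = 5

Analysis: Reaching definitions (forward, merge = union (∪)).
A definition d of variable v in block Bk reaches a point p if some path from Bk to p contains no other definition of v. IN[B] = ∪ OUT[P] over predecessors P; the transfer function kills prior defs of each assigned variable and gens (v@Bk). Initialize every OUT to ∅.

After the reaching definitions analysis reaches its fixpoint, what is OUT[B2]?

Answer: {a@B0, c@B0, d@B2, e@B1, f@B1}

Derivation:
Per-block solution:
  B0:  IN={a@B0, c@B0, d@B2, e@B1, f@B1}  OUT={a@B0, c@B0, d@B2, e@B1, f@B1}
  B1:  IN={a@B0, c@B0, d@B2, e@B1, f@B1}  OUT={a@B0, c@B0, d@B2, e@B1, f@B1}
  B2:  IN={a@B0, c@B0, d@B2, e@B1, f@B1}  OUT={a@B0, c@B0, d@B2, e@B1, f@B1}
  B3:  IN={a@B0, c@B0, d@B2, e@B1, f@B1}  OUT={a@B0, c@B3, d@B2, e@B1, f@B1}

Merge at B2: IN[B2] = OUT[B1] = {a@B0, c@B0, d@B2, e@B1, f@B1}
Applying B2's transfer function to that IN value gives OUT[B2] (row B2 above).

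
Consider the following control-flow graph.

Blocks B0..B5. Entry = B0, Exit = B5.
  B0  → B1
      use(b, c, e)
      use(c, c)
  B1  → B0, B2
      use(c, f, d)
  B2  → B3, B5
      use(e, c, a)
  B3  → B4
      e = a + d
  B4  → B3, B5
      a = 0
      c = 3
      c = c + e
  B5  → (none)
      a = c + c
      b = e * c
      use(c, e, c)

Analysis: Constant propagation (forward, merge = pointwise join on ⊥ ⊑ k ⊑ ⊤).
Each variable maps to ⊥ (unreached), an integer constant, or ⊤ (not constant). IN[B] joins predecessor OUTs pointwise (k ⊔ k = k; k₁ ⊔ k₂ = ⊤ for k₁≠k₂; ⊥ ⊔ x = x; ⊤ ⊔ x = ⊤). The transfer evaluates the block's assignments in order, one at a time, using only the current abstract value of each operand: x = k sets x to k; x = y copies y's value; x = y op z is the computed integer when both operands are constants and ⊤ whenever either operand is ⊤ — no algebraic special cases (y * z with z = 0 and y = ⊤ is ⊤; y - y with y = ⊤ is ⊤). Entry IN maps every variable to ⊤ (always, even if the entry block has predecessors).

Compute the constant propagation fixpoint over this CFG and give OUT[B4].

Answer: {a: 0, b: ⊤, c: ⊤, d: ⊤, e: ⊤, f: ⊤}

Trace:
Converged values:
  B0: | IN=(all ⊤) | OUT=(all ⊤)
  B1: | IN=(all ⊤) | OUT=(all ⊤)
  B2: | IN=(all ⊤) | OUT=(all ⊤)
  B3: | IN=(all ⊤) | OUT=(all ⊤)
  B4: | IN=(all ⊤) | OUT={a:0; rest ⊤}
  B5: | IN=(all ⊤) | OUT=(all ⊤)

Merge at B4: IN[B4] = OUT[B3] = {a: ⊤, b: ⊤, c: ⊤, d: ⊤, e: ⊤, f: ⊤}
Applying B4's transfer function to that IN value gives OUT[B4] (row B4 above).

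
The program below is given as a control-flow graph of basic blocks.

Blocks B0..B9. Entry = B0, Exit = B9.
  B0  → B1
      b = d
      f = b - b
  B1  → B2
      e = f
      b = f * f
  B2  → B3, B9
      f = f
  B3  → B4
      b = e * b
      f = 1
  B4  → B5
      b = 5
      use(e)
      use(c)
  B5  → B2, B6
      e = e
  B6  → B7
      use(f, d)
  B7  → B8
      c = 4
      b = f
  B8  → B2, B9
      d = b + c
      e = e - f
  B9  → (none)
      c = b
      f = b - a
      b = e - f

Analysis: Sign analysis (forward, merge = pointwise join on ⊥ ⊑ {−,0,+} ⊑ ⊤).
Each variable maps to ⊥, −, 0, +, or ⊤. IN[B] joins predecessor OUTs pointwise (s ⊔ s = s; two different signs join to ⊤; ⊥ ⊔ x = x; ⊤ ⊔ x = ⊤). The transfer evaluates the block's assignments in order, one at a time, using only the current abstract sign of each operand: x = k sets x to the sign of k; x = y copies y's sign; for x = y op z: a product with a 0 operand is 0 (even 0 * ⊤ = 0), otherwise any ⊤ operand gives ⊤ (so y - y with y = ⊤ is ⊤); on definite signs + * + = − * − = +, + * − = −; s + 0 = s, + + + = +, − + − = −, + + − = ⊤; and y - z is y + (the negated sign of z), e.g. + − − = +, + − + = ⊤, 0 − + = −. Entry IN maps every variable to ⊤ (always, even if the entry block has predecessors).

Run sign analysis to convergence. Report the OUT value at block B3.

Fixpoint table:
  B0: | IN=(all ⊤) | OUT=(all ⊤)
  B1: | IN=(all ⊤) | OUT=(all ⊤)
  B2: | IN=(all ⊤) | OUT=(all ⊤)
  B3: | IN=(all ⊤) | OUT={f:+; rest ⊤}
  B4: | IN={f:+; rest ⊤} | OUT={b:+, f:+; rest ⊤}
  B5: | IN={b:+, f:+; rest ⊤} | OUT={b:+, f:+; rest ⊤}
  B6: | IN={b:+, f:+; rest ⊤} | OUT={b:+, f:+; rest ⊤}
  B7: | IN={b:+, f:+; rest ⊤} | OUT={b:+, c:+, f:+; rest ⊤}
  B8: | IN={b:+, c:+, f:+; rest ⊤} | OUT={b:+, c:+, d:+, f:+; rest ⊤}
  B9: | IN=(all ⊤) | OUT=(all ⊤)

Merge at B3: IN[B3] = OUT[B2] = {a: ⊤, b: ⊤, c: ⊤, d: ⊤, e: ⊤, f: ⊤}
Applying B3's transfer function to that IN value gives OUT[B3] (row B3 above).

Answer: {a: ⊤, b: ⊤, c: ⊤, d: ⊤, e: ⊤, f: +}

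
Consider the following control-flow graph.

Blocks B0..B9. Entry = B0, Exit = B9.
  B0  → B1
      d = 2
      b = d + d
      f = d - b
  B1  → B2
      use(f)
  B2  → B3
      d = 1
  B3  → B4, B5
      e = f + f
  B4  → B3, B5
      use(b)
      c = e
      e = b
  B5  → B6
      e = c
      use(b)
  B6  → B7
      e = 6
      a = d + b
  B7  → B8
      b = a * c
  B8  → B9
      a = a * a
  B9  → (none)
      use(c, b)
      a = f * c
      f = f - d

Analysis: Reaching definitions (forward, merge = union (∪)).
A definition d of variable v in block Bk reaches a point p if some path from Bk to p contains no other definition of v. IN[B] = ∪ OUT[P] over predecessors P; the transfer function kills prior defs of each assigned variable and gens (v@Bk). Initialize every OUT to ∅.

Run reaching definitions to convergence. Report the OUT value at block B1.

Fixpoint table:
  B0:  IN={}  OUT={b@B0, d@B0, f@B0}
  B1:  IN={b@B0, d@B0, f@B0}  OUT={b@B0, d@B0, f@B0}
  B2:  IN={b@B0, d@B0, f@B0}  OUT={b@B0, d@B2, f@B0}
  B3:  IN={b@B0, c@B4, d@B2, e@B4, f@B0}  OUT={b@B0, c@B4, d@B2, e@B3, f@B0}
  B4:  IN={b@B0, c@B4, d@B2, e@B3, f@B0}  OUT={b@B0, c@B4, d@B2, e@B4, f@B0}
  B5:  IN={b@B0, c@B4, d@B2, e@B3, e@B4, f@B0}  OUT={b@B0, c@B4, d@B2, e@B5, f@B0}
  B6:  IN={b@B0, c@B4, d@B2, e@B5, f@B0}  OUT={a@B6, b@B0, c@B4, d@B2, e@B6, f@B0}
  B7:  IN={a@B6, b@B0, c@B4, d@B2, e@B6, f@B0}  OUT={a@B6, b@B7, c@B4, d@B2, e@B6, f@B0}
  B8:  IN={a@B6, b@B7, c@B4, d@B2, e@B6, f@B0}  OUT={a@B8, b@B7, c@B4, d@B2, e@B6, f@B0}
  B9:  IN={a@B8, b@B7, c@B4, d@B2, e@B6, f@B0}  OUT={a@B9, b@B7, c@B4, d@B2, e@B6, f@B9}

Merge at B1: IN[B1] = OUT[B0] = {b@B0, d@B0, f@B0}
Applying B1's transfer function to that IN value gives OUT[B1] (row B1 above).

Answer: {b@B0, d@B0, f@B0}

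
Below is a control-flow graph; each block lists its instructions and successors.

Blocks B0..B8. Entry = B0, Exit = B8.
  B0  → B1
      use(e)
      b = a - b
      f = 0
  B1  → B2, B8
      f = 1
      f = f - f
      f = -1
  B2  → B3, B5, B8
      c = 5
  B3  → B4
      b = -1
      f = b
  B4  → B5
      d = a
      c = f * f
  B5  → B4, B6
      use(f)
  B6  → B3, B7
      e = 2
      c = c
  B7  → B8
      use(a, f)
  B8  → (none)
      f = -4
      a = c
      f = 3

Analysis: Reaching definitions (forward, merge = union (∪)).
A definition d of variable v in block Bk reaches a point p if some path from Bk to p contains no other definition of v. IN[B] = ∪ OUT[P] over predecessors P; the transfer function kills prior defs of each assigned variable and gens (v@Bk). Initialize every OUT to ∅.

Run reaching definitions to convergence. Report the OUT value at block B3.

Answer: {b@B3, c@B2, c@B6, d@B4, e@B6, f@B3}

Working:
Fixpoint table:
  B0: | IN={} | OUT={b@B0, f@B0}
  B1: | IN={b@B0, f@B0} | OUT={b@B0, f@B1}
  B2: | IN={b@B0, f@B1} | OUT={b@B0, c@B2, f@B1}
  B3: | IN={b@B0, b@B3, c@B2, c@B6, d@B4, e@B6, f@B1, f@B3} | OUT={b@B3, c@B2, c@B6, d@B4, e@B6, f@B3}
  B4: | IN={b@B0, b@B3, c@B2, c@B4, c@B6, d@B4, e@B6, f@B1, f@B3} | OUT={b@B0, b@B3, c@B4, d@B4, e@B6, f@B1, f@B3}
  B5: | IN={b@B0, b@B3, c@B2, c@B4, d@B4, e@B6, f@B1, f@B3} | OUT={b@B0, b@B3, c@B2, c@B4, d@B4, e@B6, f@B1, f@B3}
  B6: | IN={b@B0, b@B3, c@B2, c@B4, d@B4, e@B6, f@B1, f@B3} | OUT={b@B0, b@B3, c@B6, d@B4, e@B6, f@B1, f@B3}
  B7: | IN={b@B0, b@B3, c@B6, d@B4, e@B6, f@B1, f@B3} | OUT={b@B0, b@B3, c@B6, d@B4, e@B6, f@B1, f@B3}
  B8: | IN={b@B0, b@B3, c@B2, c@B6, d@B4, e@B6, f@B1, f@B3} | OUT={a@B8, b@B0, b@B3, c@B2, c@B6, d@B4, e@B6, f@B8}

Merge at B3: IN[B3] = OUT[B2] ⊔ OUT[B6] = {b@B0, b@B3, c@B2, c@B6, d@B4, e@B6, f@B1, f@B3}
Applying B3's transfer function to that IN value gives OUT[B3] (row B3 above).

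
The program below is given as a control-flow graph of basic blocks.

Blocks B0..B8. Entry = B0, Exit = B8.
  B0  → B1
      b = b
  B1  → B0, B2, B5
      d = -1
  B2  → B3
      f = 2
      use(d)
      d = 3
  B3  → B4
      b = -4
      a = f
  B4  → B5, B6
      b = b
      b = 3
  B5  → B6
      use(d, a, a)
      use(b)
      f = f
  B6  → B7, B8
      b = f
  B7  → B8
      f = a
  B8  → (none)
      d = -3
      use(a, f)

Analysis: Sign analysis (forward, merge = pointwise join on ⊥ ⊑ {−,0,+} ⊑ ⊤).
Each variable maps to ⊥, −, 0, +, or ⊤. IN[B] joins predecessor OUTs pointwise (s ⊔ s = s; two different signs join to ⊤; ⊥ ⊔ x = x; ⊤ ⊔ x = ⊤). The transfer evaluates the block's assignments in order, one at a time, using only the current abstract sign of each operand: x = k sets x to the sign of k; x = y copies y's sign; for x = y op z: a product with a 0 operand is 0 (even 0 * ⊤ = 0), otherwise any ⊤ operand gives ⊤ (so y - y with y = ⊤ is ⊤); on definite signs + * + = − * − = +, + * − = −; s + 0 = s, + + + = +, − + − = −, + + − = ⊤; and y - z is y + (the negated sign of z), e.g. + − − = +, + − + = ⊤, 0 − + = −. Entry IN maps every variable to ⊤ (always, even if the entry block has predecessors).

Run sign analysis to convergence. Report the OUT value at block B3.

Converged values:
  B0: | IN=(all ⊤) | OUT=(all ⊤)
  B1: | IN=(all ⊤) | OUT={d:-; rest ⊤}
  B2: | IN={d:-; rest ⊤} | OUT={d:+, f:+; rest ⊤}
  B3: | IN={d:+, f:+; rest ⊤} | OUT={a:+, b:-, d:+, f:+; rest ⊤}
  B4: | IN={a:+, b:-, d:+, f:+; rest ⊤} | OUT={a:+, b:+, d:+, f:+; rest ⊤}
  B5: | IN=(all ⊤) | OUT=(all ⊤)
  B6: | IN=(all ⊤) | OUT=(all ⊤)
  B7: | IN=(all ⊤) | OUT=(all ⊤)
  B8: | IN=(all ⊤) | OUT={d:-; rest ⊤}

Merge at B3: IN[B3] = OUT[B2] = {a: ⊤, b: ⊤, c: ⊤, d: +, e: ⊤, f: +}
Applying B3's transfer function to that IN value gives OUT[B3] (row B3 above).

Answer: {a: +, b: -, c: ⊤, d: +, e: ⊤, f: +}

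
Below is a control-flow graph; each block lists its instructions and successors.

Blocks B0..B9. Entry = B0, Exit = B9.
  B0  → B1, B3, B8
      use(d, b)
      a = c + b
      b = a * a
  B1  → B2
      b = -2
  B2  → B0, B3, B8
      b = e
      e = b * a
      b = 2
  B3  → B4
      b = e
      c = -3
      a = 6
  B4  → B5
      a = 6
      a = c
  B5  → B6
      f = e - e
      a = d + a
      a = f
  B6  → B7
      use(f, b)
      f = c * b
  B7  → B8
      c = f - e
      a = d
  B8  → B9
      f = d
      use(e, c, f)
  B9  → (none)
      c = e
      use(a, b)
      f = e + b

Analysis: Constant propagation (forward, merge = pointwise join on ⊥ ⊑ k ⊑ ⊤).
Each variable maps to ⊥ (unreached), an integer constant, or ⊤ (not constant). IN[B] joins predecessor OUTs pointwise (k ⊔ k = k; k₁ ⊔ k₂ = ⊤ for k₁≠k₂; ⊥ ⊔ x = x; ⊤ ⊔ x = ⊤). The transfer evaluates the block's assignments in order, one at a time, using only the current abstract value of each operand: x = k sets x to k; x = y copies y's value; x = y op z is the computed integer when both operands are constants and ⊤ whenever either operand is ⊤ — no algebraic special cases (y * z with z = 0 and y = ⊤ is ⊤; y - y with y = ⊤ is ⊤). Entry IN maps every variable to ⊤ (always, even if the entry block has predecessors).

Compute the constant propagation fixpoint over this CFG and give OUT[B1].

Per-block solution:
  B0: | IN=(all ⊤) | OUT=(all ⊤)
  B1: | IN=(all ⊤) | OUT={b:-2; rest ⊤}
  B2: | IN={b:-2; rest ⊤} | OUT={b:2; rest ⊤}
  B3: | IN=(all ⊤) | OUT={a:6, c:-3; rest ⊤}
  B4: | IN={a:6, c:-3; rest ⊤} | OUT={a:-3, c:-3; rest ⊤}
  B5: | IN={a:-3, c:-3; rest ⊤} | OUT={c:-3; rest ⊤}
  B6: | IN={c:-3; rest ⊤} | OUT={c:-3; rest ⊤}
  B7: | IN={c:-3; rest ⊤} | OUT=(all ⊤)
  B8: | IN=(all ⊤) | OUT=(all ⊤)
  B9: | IN=(all ⊤) | OUT=(all ⊤)

Merge at B1: IN[B1] = OUT[B0] = {a: ⊤, b: ⊤, c: ⊤, d: ⊤, e: ⊤, f: ⊤}
Applying B1's transfer function to that IN value gives OUT[B1] (row B1 above).

Answer: {a: ⊤, b: -2, c: ⊤, d: ⊤, e: ⊤, f: ⊤}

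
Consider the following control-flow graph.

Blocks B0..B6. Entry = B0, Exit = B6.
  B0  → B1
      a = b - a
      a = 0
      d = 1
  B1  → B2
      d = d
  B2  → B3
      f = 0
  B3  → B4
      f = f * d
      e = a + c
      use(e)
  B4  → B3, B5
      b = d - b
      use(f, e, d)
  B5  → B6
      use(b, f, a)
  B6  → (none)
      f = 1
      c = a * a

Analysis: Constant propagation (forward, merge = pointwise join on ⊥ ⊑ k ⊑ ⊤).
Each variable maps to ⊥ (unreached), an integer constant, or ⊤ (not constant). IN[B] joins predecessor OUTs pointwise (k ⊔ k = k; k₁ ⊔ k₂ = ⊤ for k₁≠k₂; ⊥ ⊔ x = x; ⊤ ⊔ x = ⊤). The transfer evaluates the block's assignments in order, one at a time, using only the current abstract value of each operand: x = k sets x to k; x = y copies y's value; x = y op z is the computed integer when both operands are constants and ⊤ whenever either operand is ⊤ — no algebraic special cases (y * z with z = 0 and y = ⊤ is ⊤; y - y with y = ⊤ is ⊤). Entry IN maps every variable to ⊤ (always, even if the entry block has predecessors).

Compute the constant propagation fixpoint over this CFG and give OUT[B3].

Per-block solution:
  B0:   IN=(all ⊤)   OUT={a:0, d:1; rest ⊤}
  B1:   IN={a:0, d:1; rest ⊤}   OUT={a:0, d:1; rest ⊤}
  B2:   IN={a:0, d:1; rest ⊤}   OUT={a:0, d:1, f:0; rest ⊤}
  B3:   IN={a:0, d:1, f:0; rest ⊤}   OUT={a:0, d:1, f:0; rest ⊤}
  B4:   IN={a:0, d:1, f:0; rest ⊤}   OUT={a:0, d:1, f:0; rest ⊤}
  B5:   IN={a:0, d:1, f:0; rest ⊤}   OUT={a:0, d:1, f:0; rest ⊤}
  B6:   IN={a:0, d:1, f:0; rest ⊤}   OUT={a:0, c:0, d:1, f:1; rest ⊤}

Merge at B3: IN[B3] = OUT[B2] ⊔ OUT[B4] = {a: 0, b: ⊤, c: ⊤, d: 1, e: ⊤, f: 0}
Applying B3's transfer function to that IN value gives OUT[B3] (row B3 above).

Answer: {a: 0, b: ⊤, c: ⊤, d: 1, e: ⊤, f: 0}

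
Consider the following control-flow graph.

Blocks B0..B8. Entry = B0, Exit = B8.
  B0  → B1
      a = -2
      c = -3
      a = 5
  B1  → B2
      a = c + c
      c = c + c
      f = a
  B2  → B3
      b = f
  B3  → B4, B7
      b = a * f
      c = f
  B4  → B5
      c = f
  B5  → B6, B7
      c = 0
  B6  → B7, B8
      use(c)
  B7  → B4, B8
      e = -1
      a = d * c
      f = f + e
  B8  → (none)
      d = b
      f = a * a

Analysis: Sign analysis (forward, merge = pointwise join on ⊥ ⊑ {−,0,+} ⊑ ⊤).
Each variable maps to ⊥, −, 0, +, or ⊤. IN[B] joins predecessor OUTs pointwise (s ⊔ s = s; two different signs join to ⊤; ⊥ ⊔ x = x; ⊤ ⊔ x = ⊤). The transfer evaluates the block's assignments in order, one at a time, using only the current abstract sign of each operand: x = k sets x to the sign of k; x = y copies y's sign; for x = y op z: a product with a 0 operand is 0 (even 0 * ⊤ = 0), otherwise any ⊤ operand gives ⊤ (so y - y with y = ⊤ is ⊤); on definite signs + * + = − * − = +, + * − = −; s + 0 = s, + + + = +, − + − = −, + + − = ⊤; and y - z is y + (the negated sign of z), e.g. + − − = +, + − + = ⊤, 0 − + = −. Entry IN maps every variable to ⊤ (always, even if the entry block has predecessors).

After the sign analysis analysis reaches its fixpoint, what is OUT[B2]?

Answer: {a: -, b: -, c: -, d: ⊤, e: ⊤, f: -}

Working:
Fixpoint table:
  B0:  IN=(all ⊤)  OUT={a:+, c:-; rest ⊤}
  B1:  IN={a:+, c:-; rest ⊤}  OUT={a:-, c:-, f:-; rest ⊤}
  B2:  IN={a:-, c:-, f:-; rest ⊤}  OUT={a:-, b:-, c:-, f:-; rest ⊤}
  B3:  IN={a:-, b:-, c:-, f:-; rest ⊤}  OUT={a:-, b:+, c:-, f:-; rest ⊤}
  B4:  IN={b:+, f:-; rest ⊤}  OUT={b:+, c:-, f:-; rest ⊤}
  B5:  IN={b:+, c:-, f:-; rest ⊤}  OUT={b:+, c:0, f:-; rest ⊤}
  B6:  IN={b:+, c:0, f:-; rest ⊤}  OUT={b:+, c:0, f:-; rest ⊤}
  B7:  IN={b:+, f:-; rest ⊤}  OUT={b:+, e:-, f:-; rest ⊤}
  B8:  IN={b:+, f:-; rest ⊤}  OUT={b:+, d:+; rest ⊤}

Merge at B2: IN[B2] = OUT[B1] = {a: -, b: ⊤, c: -, d: ⊤, e: ⊤, f: -}
Applying B2's transfer function to that IN value gives OUT[B2] (row B2 above).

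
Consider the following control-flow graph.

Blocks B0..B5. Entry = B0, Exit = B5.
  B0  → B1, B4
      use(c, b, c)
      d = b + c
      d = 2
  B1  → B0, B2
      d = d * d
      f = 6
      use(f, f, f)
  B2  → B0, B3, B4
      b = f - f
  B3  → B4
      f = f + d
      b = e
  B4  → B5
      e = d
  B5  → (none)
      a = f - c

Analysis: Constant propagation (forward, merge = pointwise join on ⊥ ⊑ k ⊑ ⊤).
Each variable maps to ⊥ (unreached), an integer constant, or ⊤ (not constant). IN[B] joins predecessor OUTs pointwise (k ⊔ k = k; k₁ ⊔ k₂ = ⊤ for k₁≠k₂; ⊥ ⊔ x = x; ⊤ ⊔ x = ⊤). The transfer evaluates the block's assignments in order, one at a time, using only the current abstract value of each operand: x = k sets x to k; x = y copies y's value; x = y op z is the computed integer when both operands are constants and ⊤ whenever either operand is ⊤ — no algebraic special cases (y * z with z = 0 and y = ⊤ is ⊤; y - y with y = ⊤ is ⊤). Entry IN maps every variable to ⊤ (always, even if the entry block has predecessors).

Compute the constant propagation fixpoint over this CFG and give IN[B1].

Answer: {a: ⊤, b: ⊤, c: ⊤, d: 2, e: ⊤, f: ⊤}

Trace:
Fixpoint table:
  B0: | IN=(all ⊤) | OUT={d:2; rest ⊤}
  B1: | IN={d:2; rest ⊤} | OUT={d:4, f:6; rest ⊤}
  B2: | IN={d:4, f:6; rest ⊤} | OUT={b:0, d:4, f:6; rest ⊤}
  B3: | IN={b:0, d:4, f:6; rest ⊤} | OUT={d:4, f:10; rest ⊤}
  B4: | IN=(all ⊤) | OUT=(all ⊤)
  B5: | IN=(all ⊤) | OUT=(all ⊤)

Merge at B1: IN[B1] = OUT[B0] = {a: ⊤, b: ⊤, c: ⊤, d: 2, e: ⊤, f: ⊤}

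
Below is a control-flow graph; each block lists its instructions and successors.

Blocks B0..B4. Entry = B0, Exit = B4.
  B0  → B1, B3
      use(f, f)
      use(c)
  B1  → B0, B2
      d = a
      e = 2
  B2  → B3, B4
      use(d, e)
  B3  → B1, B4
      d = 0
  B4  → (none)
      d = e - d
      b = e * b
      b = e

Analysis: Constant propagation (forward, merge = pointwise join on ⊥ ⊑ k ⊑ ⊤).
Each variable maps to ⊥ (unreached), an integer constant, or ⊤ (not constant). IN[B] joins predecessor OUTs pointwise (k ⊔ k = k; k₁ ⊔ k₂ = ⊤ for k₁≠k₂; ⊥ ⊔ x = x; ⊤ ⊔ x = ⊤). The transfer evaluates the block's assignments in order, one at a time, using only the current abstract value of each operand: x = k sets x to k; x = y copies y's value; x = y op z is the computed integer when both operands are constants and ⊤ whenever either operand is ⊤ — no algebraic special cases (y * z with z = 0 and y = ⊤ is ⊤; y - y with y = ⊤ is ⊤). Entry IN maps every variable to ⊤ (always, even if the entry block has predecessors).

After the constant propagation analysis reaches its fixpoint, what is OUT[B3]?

Fixpoint table:
  B0:   IN=(all ⊤)   OUT=(all ⊤)
  B1:   IN=(all ⊤)   OUT={e:2; rest ⊤}
  B2:   IN={e:2; rest ⊤}   OUT={e:2; rest ⊤}
  B3:   IN=(all ⊤)   OUT={d:0; rest ⊤}
  B4:   IN=(all ⊤)   OUT=(all ⊤)

Merge at B3: IN[B3] = OUT[B0] ⊔ OUT[B2] = {a: ⊤, b: ⊤, c: ⊤, d: ⊤, e: ⊤, f: ⊤}
Applying B3's transfer function to that IN value gives OUT[B3] (row B3 above).

Answer: {a: ⊤, b: ⊤, c: ⊤, d: 0, e: ⊤, f: ⊤}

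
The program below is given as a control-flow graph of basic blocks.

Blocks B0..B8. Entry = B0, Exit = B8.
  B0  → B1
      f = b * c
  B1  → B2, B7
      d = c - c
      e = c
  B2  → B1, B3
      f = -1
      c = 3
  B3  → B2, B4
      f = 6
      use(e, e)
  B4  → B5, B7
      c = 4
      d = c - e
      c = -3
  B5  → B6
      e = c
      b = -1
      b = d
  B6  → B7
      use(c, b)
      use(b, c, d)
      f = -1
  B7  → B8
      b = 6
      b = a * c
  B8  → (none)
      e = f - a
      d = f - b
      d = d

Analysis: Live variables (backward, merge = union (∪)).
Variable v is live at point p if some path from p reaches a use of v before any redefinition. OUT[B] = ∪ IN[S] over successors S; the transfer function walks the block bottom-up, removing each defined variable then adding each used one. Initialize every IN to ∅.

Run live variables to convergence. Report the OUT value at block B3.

Answer: {a, e, f}

Derivation:
Per-block solution:
  B0:   IN={a, b, c}   OUT={a, c, f}
  B1:   IN={a, c, f}   OUT={a, c, e, f}
  B2:   IN={a, e}   OUT={a, c, e, f}
  B3:   IN={a, e}   OUT={a, e, f}
  B4:   IN={a, e, f}   OUT={a, c, d, f}
  B5:   IN={a, c, d}   OUT={a, b, c, d}
  B6:   IN={a, b, c, d}   OUT={a, c, f}
  B7:   IN={a, c, f}   OUT={a, b, f}
  B8:   IN={a, b, f}   OUT={}

Merge at B3: OUT[B3] = IN[B2] ⊔ IN[B4] = {a, e, f}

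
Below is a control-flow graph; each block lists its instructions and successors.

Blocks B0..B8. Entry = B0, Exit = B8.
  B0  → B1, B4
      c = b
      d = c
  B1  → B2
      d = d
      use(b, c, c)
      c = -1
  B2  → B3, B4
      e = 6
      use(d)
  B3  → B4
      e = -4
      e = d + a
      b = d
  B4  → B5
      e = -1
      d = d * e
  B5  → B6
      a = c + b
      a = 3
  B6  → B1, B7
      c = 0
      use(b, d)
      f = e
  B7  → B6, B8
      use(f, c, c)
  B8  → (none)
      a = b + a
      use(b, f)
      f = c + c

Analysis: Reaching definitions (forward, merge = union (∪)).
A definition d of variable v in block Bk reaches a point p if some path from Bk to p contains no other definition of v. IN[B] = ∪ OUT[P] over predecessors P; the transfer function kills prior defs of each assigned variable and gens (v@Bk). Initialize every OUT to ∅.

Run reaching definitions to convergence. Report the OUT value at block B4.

Per-block solution:
  B0: | IN={} | OUT={c@B0, d@B0}
  B1: | IN={a@B5, b@B3, c@B0, c@B6, d@B0, d@B4, e@B4, f@B6} | OUT={a@B5, b@B3, c@B1, d@B1, e@B4, f@B6}
  B2: | IN={a@B5, b@B3, c@B1, d@B1, e@B4, f@B6} | OUT={a@B5, b@B3, c@B1, d@B1, e@B2, f@B6}
  B3: | IN={a@B5, b@B3, c@B1, d@B1, e@B2, f@B6} | OUT={a@B5, b@B3, c@B1, d@B1, e@B3, f@B6}
  B4: | IN={a@B5, b@B3, c@B0, c@B1, d@B0, d@B1, e@B2, e@B3, f@B6} | OUT={a@B5, b@B3, c@B0, c@B1, d@B4, e@B4, f@B6}
  B5: | IN={a@B5, b@B3, c@B0, c@B1, d@B4, e@B4, f@B6} | OUT={a@B5, b@B3, c@B0, c@B1, d@B4, e@B4, f@B6}
  B6: | IN={a@B5, b@B3, c@B0, c@B1, c@B6, d@B4, e@B4, f@B6} | OUT={a@B5, b@B3, c@B6, d@B4, e@B4, f@B6}
  B7: | IN={a@B5, b@B3, c@B6, d@B4, e@B4, f@B6} | OUT={a@B5, b@B3, c@B6, d@B4, e@B4, f@B6}
  B8: | IN={a@B5, b@B3, c@B6, d@B4, e@B4, f@B6} | OUT={a@B8, b@B3, c@B6, d@B4, e@B4, f@B8}

Merge at B4: IN[B4] = OUT[B0] ⊔ OUT[B2] ⊔ OUT[B3] = {a@B5, b@B3, c@B0, c@B1, d@B0, d@B1, e@B2, e@B3, f@B6}
Applying B4's transfer function to that IN value gives OUT[B4] (row B4 above).

Answer: {a@B5, b@B3, c@B0, c@B1, d@B4, e@B4, f@B6}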